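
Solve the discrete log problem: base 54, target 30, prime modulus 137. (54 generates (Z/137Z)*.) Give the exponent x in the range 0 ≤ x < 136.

38

Baby-step giant-step with m = ceil(sqrt(136)) = 12.
Baby table (54^j mod 137 for j=0..11):
  0:1  1:54  2:39  3:51  4:14  5:71  6:135  7:29
  8:59  9:35  10:109  11:132
Giant step factor: 54^(-12) ≡ 103 (mod 137).
Scan 30·103^i mod 137 for i = 0, 1, …:
  i=0: 30   i=1: 76   i=2: 19   i=3: 39
Match at i=3, j=2: x = 3·12 + 2 = 38.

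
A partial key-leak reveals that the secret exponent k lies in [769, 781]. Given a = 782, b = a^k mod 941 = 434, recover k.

Compute 782^769 mod 941 = 436, then multiply by 782 repeatedly:
  782^769=436  782^770=310  782^771=583  782^772=462  782^773=881
  782^774=130  782^775=32  782^776=558  782^777=673  782^778=267
  782^779=833  782^780=234  782^781=434
Found 434 at exponent 781.

781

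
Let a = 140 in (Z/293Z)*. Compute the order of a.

The order of 140 must divide p − 1 = 292 = 2^2 · 73.
Divisors: 1, 2, 4, 73, 146, 292.
Check each in increasing order: 140^1 ≡ 140;  140^2 ≡ 262;  140^4 ≡ 82;  140^73 ≡ 1.
Smallest exponent giving 1 is 73.

73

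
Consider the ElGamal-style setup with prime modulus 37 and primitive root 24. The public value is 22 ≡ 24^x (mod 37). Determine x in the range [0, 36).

11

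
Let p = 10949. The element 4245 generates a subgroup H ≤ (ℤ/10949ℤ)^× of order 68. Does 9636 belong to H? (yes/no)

9636 ∈ ⟨4245⟩ iff 9636^68 ≡ 1 (mod 10949), since |⟨4245⟩| = 68.
9636^68 mod 10949 = 1.
Since 1 = 1, 9636 lies in the subgroup.

yes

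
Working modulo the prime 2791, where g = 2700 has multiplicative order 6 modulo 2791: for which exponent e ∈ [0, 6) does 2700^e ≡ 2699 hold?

2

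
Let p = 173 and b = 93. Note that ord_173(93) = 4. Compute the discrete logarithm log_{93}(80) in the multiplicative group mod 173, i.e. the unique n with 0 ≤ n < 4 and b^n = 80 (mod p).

3

Successive powers of 93 modulo 173:
  93^0=1  93^1=93  93^2=172  93^3=80
So 93^3 ≡ 80 (mod 173), giving n = 3.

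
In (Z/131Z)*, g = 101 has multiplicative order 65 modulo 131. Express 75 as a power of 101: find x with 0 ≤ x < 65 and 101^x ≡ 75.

Baby-step giant-step with m = ceil(sqrt(65)) = 9.
Baby table (101^j mod 131 for j=0..8):
  0:1  1:101  2:114  3:117  4:27  5:107  6:65  7:15
  8:74
Giant step factor: 101^(-9) ≡ 75 (mod 131).
Scan 75·75^i mod 131 for i = 0, 1, …:
  i=0: 75   i=1: 123   i=2: 55   i=3: 64
  i=4: 84   i=5: 12   i=6: 114
Match at i=6, j=2: x = 6·9 + 2 = 56.

56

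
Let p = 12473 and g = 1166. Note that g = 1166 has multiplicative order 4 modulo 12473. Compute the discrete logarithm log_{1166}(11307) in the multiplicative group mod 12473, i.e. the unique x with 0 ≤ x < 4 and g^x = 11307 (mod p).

Successive powers of 1166 modulo 12473:
  1166^0=1  1166^1=1166  1166^2=12472  1166^3=11307
So 1166^3 ≡ 11307 (mod 12473), giving x = 3.

3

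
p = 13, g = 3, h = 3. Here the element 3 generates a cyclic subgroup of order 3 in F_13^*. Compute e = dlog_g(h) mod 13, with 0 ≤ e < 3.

1

Successive powers of 3 modulo 13:
  3^0=1  3^1=3
So 3^1 ≡ 3 (mod 13), giving e = 1.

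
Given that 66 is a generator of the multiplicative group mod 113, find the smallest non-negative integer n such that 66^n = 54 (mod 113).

89

Baby-step giant-step with m = ceil(sqrt(112)) = 11.
Baby table (66^j mod 113 for j=0..10):
  0:1  1:66  2:62  3:24  4:2  5:19  6:11  7:48
  8:4  9:38  10:22
Giant step factor: 66^(-11) ≡ 93 (mod 113).
Scan 54·93^i mod 113 for i = 0, 1, …:
  i=0: 54   i=1: 50   i=2: 17   i=3: 112
  i=4: 20   i=5: 52   i=6: 90   i=7: 8
  i=8: 66
Match at i=8, j=1: n = 8·11 + 1 = 89.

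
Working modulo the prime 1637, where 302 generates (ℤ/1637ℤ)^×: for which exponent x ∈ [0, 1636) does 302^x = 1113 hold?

310

Baby-step giant-step with m = ceil(sqrt(1636)) = 41.
Baby table (302^j mod 1637 for j=0..40):
  0:1  1:302  2:1169  3:1083  4:1303  5:626  6:797  7:55
  8:240  9:452  10:633  11:1274  12:53  13:1273  14:1388  15:104
  16:305  17:438  18:1316  19:1278  20:1261  21:1038  22:809  23:405
  24:1172  25:352  26:1536  27:601  28:1432  29:296  30:994  31:617
  32:1353  33:993  34:315  35:184  36:1547  37:649  38:1195  39:750
  40:594
Giant step factor: 302^(-41) ≡ 12 (mod 1637).
Scan 1113·12^i mod 1637 for i = 0, 1, …:
  i=0: 1113   i=1: 260   i=2: 1483   i=3: 1426
  i=4: 742   i=5: 719   i=6: 443   i=7: 405
Match at i=7, j=23: x = 7·41 + 23 = 310.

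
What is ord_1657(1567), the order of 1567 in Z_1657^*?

1656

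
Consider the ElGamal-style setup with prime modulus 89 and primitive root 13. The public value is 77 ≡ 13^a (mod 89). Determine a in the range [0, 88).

11

Baby-step giant-step with m = ceil(sqrt(88)) = 10.
Baby table (13^j mod 89 for j=0..9):
  0:1  1:13  2:80  3:61  4:81  5:74  6:72  7:46
  8:64  9:31
Giant step factor: 13^(-10) ≡ 36 (mod 89).
Scan 77·36^i mod 89 for i = 0, 1, …:
  i=0: 77   i=1: 13
Match at i=1, j=1: a = 1·10 + 1 = 11.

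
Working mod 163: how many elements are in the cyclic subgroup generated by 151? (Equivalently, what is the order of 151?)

81

The order of 151 must divide p − 1 = 162 = 2 · 3^4.
Divisors: 1, 2, 3, 6, 9, 18, 27, 54, 81, 162.
Check each in increasing order: 151^1 ≡ 151;  151^2 ≡ 144;  151^3 ≡ 65;  151^6 ≡ 150;  151^9 ≡ 133;  151^18 ≡ 85;  151^27 ≡ 58;  151^54 ≡ 104;  151^81 ≡ 1.
Smallest exponent giving 1 is 81.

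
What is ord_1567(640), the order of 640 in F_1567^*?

1566

The order of 640 must divide p − 1 = 1566 = 2 · 3^3 · 29.
Divisors: 1, 2, 3, 6, 9, 18, 27, 29, 54, 58, 87, 174, 261, 522, 783, 1566.
Check each in increasing order: 640^1 ≡ 640;  640^2 ≡ 613;  640^3 ≡ 570;  640^6 ≡ 531;  640^9 ≡ 239;  640^18 ≡ 709;  640^27 ≡ 215;  640^29 ≡ 167;  640^54 ≡ 782;  640^58 ≡ 1250;  640^87 ≡ 339;  640^174 ≡ 530;  640^261 ≡ 1032;  640^522 ≡ 1031;  640^783 ≡ 1566;  640^1566 ≡ 1.
Smallest exponent giving 1 is 1566.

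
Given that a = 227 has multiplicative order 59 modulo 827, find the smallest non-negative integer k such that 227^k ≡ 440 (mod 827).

21

Baby-step giant-step with m = ceil(sqrt(59)) = 8.
Baby table (227^j mod 827 for j=0..7):
  0:1  1:227  2:255  3:822  4:519  5:379  6:25  7:713
Giant step factor: 227^(-8) ≡ 501 (mod 827).
Scan 440·501^i mod 827 for i = 0, 1, …:
  i=0: 440   i=1: 458   i=2: 379
Match at i=2, j=5: k = 2·8 + 5 = 21.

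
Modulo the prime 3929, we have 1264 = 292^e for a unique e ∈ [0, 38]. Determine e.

5

Compute 292^0 mod 3929 = 1, then multiply by 292 repeatedly:
  292^0=1  292^1=292  292^2=2755  292^3=2944  292^4=3126
  292^5=1264
Found 1264 at exponent 5.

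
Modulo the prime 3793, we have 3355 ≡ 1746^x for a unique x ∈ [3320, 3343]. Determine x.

Compute 1746^3320 mod 3793 = 81, then multiply by 1746 repeatedly:
  1746^3320=81  1746^3321=1085  1746^3322=1703  1746^3323=3519  1746^3324=3307
  1746^3325=1076  1746^3326=1161  1746^3327=1644  1746^3328=2916  1746^3329=1130
  1746^3330=620  1746^3331=1515  1746^3332=1469  1746^3333=806  1746^3334=73
  1746^3335=2289  1746^3336=2565  1746^3337=2750  1746^3338=3355
Found 3355 at exponent 3338.

3338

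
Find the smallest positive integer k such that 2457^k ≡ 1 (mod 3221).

The order of 2457 must divide p − 1 = 3220 = 2^2 · 5 · 7 · 23.
Divisors: 1, 2, 4, 5, 7, 10, 14, 20, 23, 28, 35, 46, 70, 92, 115, 140, 161, 230, 322, 460, 644, 805, 1610, 3220.
Check each in increasing order: 2457^1 ≡ 2457;  2457^2 ≡ 695;  2457^4 ≡ 3096;  2457^5 ≡ 2091;  2457^7 ≡ 574;  2457^10 ≡ 1384;  2457^14 ≡ 934;  2457^20 ≡ 2182;  2457^23 ≡ 1782;  2457^28 ≡ 2686;  2457^35 ≡ 2126;  2457^46 ≡ 2839;  2457^70 ≡ 813;  2457^92 ≡ 979;  2457^115 ≡ 2017;  2457^140 ≡ 664;  2457^161 ≡ 2546;  2457^230 ≡ 166;  2457^322 ≡ 1464;  2457^460 ≡ 1788;  2457^644 ≡ 1331;  2457^805 ≡ 234;  2457^1610 ≡ 3220;  2457^3220 ≡ 1.
Smallest exponent giving 1 is 3220.

3220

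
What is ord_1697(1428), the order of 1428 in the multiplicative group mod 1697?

The order of 1428 must divide p − 1 = 1696 = 2^5 · 53.
Divisors: 1, 2, 4, 8, 16, 32, 53, 106, 212, 424, 848, 1696.
Check each in increasing order: 1428^1 ≡ 1428;  1428^2 ≡ 1087;  1428^4 ≡ 457;  1428^8 ≡ 118;  1428^16 ≡ 348;  1428^32 ≡ 617;  1428^53 ≡ 709;  1428^106 ≡ 369;  1428^212 ≡ 401;  1428^424 ≡ 1283;  1428^848 ≡ 1696;  1428^1696 ≡ 1.
Smallest exponent giving 1 is 1696.

1696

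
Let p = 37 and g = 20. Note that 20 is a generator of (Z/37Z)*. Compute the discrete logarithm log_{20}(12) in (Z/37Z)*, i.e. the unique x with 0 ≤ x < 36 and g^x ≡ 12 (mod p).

4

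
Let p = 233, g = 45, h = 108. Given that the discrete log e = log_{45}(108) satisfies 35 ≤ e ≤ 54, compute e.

Compute 45^35 mod 233 = 115, then multiply by 45 repeatedly:
  45^35=115  45^36=49  45^37=108
Found 108 at exponent 37.

37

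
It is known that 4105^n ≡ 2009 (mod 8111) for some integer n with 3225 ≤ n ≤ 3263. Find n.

Compute 4105^3225 mod 8111 = 6209, then multiply by 4105 repeatedly:
  4105^3225=6209  4105^3226=3183  4105^3227=7505  4105^3228=2447  4105^3229=3517
  4105^3230=7816  4105^3231=5675  4105^3232=1083  4105^3233=887  4105^3234=7407
  4105^3235=5707  4105^3236=2667  4105^3237=6296  4105^3238=3434  4105^3239=7763
  4105^3240=7107  4105^3241=7079  4105^3242=5693  4105^3243=1974  4105^3244=381
  4105^3245=6693  4105^3246=2808  4105^3247=1109  4105^3248=2174  4105^3249=2170
  4105^3250=1972  4105^3251=282  4105^3252=5848  4105^3253=5591  4105^3254=5036
  4105^3255=5952  4105^3256=2628  4105^3257=310  4105^3258=7234  4105^3259=1199
  4105^3260=6629  4105^3261=7751  4105^3262=6513  4105^3263=2009
Found 2009 at exponent 3263.

3263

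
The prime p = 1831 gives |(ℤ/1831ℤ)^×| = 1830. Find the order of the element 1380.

610

The order of 1380 must divide p − 1 = 1830 = 2 · 3 · 5 · 61.
Divisors: 1, 2, 3, 5, 6, 10, 15, 30, 61, 122, 183, 305, 366, 610, 915, 1830.
Check each in increasing order: 1380^1 ≡ 1380;  1380^2 ≡ 160;  1380^3 ≡ 1080;  1380^5 ≡ 686;  1380^6 ≡ 53;  1380^10 ≡ 29;  1380^15 ≡ 1584;  1380^30 ≡ 586;  1380^61 ≡ 1708;  1380^122 ≡ 481;  1380^183 ≡ 1260;  1380^305 ≡ 1830;  1380^366 ≡ 123;  1380^610 ≡ 1.
Smallest exponent giving 1 is 610.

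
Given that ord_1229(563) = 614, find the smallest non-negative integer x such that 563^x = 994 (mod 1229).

Baby-step giant-step with m = ceil(sqrt(614)) = 25.
Baby table (563^j mod 1229 for j=0..24):
  0:1  1:563  2:1116  3:289  4:479  5:526  6:1178  7:783
  8:847  9:9  10:151  11:212  12:143  13:624  14:1047  15:770
  16:902  17:249  18:81  19:130  20:679  21:58  22:700  23:820
  24:785
Giant step factor: 563^(-25) ≡ 745 (mod 1229).
Scan 994·745^i mod 1229 for i = 0, 1, …:
  i=0: 994   i=1: 672   i=2: 437   i=3: 1109
  i=4: 317   i=5: 197   i=6: 514   i=7: 711
  i=8: 1225   i=9: 707     …   i=21: 698
  i=22: 143
Match at i=22, j=12: x = 22·25 + 12 = 562.

562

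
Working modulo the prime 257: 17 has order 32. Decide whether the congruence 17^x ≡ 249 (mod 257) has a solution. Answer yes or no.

yes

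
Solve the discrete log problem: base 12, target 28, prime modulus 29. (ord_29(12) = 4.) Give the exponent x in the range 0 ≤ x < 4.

Successive powers of 12 modulo 29:
  12^0=1  12^1=12  12^2=28
So 12^2 ≡ 28 (mod 29), giving x = 2.

2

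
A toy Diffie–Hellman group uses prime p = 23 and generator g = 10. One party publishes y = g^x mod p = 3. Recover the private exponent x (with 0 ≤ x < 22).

20

Successive powers of 10 modulo 23:
  10^0=1  10^1=10  10^2=8  10^3=11  10^4=18  10^5=19
  10^6=6  10^7=14  10^8=2  10^9=20  10^10=16  10^11=22
  10^12=13  10^13=15  10^14=12  10^15=5  10^16=4  10^17=17
  10^18=9  10^19=21  10^20=3
So 10^20 ≡ 3 (mod 23), giving x = 20.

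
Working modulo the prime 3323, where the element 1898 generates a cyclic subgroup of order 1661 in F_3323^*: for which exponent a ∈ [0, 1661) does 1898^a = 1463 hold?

Baby-step giant-step with m = ceil(sqrt(1661)) = 41.
Baby table (1898^j mod 3323 for j=0..40):
  0:1  1:1898  2:272  3:1191  4:878  5:1621  6:2883  7:2276
  8:3271  9:994  10:2471  11:1205  12:866  13:2106  14:2942  15:1276
  16:2704  17:1480  18:1105  19:477  20:1490  21:147  22:3197  23:108
  24:2281  25:2792  26:2354  27:1780  28:2272  29:2325  30:3229  31:1030
  32:1016  33:1028  34:543  35:484  36:1484  37:2051  38:1565  39:2931
  40:336
Giant step factor: 1898^(-41) ≡ 3173 (mod 3323).
Scan 1463·3173^i mod 3323 for i = 0, 1, …:
  i=0: 1463   i=1: 3191   i=2: 3185   i=3: 762
  i=4: 2005   i=5: 1643   i=6: 2775   i=7: 2448
  i=8: 1653   i=9: 1275   i=10: 1484
Match at i=10, j=36: a = 10·41 + 36 = 446.

446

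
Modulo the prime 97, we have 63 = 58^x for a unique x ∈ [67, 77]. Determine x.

Compute 58^67 mod 97 = 23, then multiply by 58 repeatedly:
  58^67=23  58^68=73  58^69=63
Found 63 at exponent 69.

69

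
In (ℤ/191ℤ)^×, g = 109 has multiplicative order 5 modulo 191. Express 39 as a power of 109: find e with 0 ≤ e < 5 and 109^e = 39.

2

Successive powers of 109 modulo 191:
  109^0=1  109^1=109  109^2=39
So 109^2 ≡ 39 (mod 191), giving e = 2.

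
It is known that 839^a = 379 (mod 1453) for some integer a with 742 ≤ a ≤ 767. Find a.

Compute 839^742 mod 1453 = 209, then multiply by 839 repeatedly:
  839^742=209  839^743=991  839^744=333  839^745=411  839^746=468
  839^747=342  839^748=697  839^749=677  839^750=1333  839^751=1030
  839^752=1088  839^753=348  839^754=1372  839^755=332  839^756=1025
  839^757=1252  839^758=1362  839^759=660  839^760=147  839^761=1281
  839^762=992  839^763=1172  839^764=1080  839^765=901  839^766=379
Found 379 at exponent 766.

766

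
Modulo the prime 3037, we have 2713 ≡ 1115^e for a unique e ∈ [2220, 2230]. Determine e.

2220

Compute 1115^2220 mod 3037 = 2713, then multiply by 1115 repeatedly:
  1115^2220=2713
Found 2713 at exponent 2220.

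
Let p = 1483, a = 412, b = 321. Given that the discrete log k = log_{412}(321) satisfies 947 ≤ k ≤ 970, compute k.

Compute 412^947 mod 1483 = 1329, then multiply by 412 repeatedly:
  412^947=1329  412^948=321
Found 321 at exponent 948.

948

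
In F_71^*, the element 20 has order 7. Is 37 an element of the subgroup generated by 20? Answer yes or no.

⟨20⟩ has order 7; its elements mod 71 are {1, 20, 30, 32, 37, 45, 48}.
37 is in this set.

yes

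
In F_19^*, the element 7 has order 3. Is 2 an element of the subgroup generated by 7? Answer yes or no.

⟨7⟩ has order 3; its elements mod 19 are {1, 7, 11}.
2 is not in this set.

no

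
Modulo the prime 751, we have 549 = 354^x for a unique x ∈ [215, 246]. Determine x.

244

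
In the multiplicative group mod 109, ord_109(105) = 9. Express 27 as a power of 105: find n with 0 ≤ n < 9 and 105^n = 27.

8

Successive powers of 105 modulo 109:
  105^0=1  105^1=105  105^2=16  105^3=45  105^4=38  105^5=66
  105^6=63  105^7=75  105^8=27
So 105^8 ≡ 27 (mod 109), giving n = 8.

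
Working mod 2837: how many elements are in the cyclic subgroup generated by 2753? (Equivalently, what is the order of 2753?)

2836

The order of 2753 must divide p − 1 = 2836 = 2^2 · 709.
Divisors: 1, 2, 4, 709, 1418, 2836.
Check each in increasing order: 2753^1 ≡ 2753;  2753^2 ≡ 1382;  2753^4 ≡ 623;  2753^709 ≡ 2421;  2753^1418 ≡ 2836;  2753^2836 ≡ 1.
Smallest exponent giving 1 is 2836.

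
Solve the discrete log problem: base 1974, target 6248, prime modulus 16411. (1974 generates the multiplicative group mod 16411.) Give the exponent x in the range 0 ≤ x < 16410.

4736

Baby-step giant-step with m = ceil(sqrt(16410)) = 129.
Baby table (1974^j mod 16411 for j=0..128):
  0:1  1:1974  2:7269  3:5792  4:11352  5:7833  6:3180  7:8318
  8:8732  9:5418  10:11571  11:13453  12:3224  13:13119  14:348  15:14101
  16:2318  17:13474  18:11856  19:1658  20:7103  21:6328  22:2701  23:14610
  24:6013  25:4509  26:6004  27:3154  28:6227  29:259  30:2525  31:11817
  32:6727  33:2599  34:10194  35:3070  36:4521  37:13281  38:8327  39:10087
  40:5195  41:14466  42:744  43:8077  44:8917  45:9566  46:10634  47:1847
  48:2736  49:1645  50:14263  51:10297  52:9460  53:14733  54:2650  55:12402
  56:12747  57:4515  58:1437  59:13946  60:8157  61:2727  62:290  63:14486
  64:7402  65:5758  66:9880  67:6852  68:3184  69:16214  70:4986  71:12175
  72:7746  73:11963  74:15944  75:13569  76:2454  77:2951  78:15780  79:1642
  80:8341  81:4901  82:8495  83:13499  84:11973  85:2862  86:4204  87:11141
  88:1594  89:12055  90:620  91:9466  92:10166  93:13442  94:14332  95:15215
  96:2280  97:4106  98:14621  99:11316  100:2413  101:4072  102:13149  103:10335
  104:2417  105:11968  106:9403  107:681  108:15003  109:10478  110:5712  111:1131
  112:698  113:15739  114:2763  115:5710  116:13594  117:2571  118:4155  119:12881
  120:6455  121:7234  122:2346  123:3102  124:2045  125:16135  126:13150  127:12309
  128:9686
Giant step factor: 1974^(-129) ≡ 10450 (mod 16411).
Scan 6248·10450^i mod 16411 for i = 0, 1, …:
  i=0: 6248   i=1: 8642   i=2: 15578   i=3: 9391
  i=4: 14581   i=5: 11726   i=6: 12174   i=7: 228
  i=8: 3005   i=9: 8007     …   i=35: 10749
  i=36: 10166
Match at i=36, j=92: x = 36·129 + 92 = 4736.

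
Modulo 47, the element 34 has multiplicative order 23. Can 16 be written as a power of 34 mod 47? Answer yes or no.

16 ∈ ⟨34⟩ iff 16^23 ≡ 1 (mod 47), since |⟨34⟩| = 23.
16^23 mod 47 = 1.
Since 1 = 1, 16 lies in the subgroup.

yes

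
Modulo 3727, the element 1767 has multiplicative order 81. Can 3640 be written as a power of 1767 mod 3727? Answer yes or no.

3640 ∈ ⟨1767⟩ iff 3640^81 ≡ 1 (mod 3727), since |⟨1767⟩| = 81.
3640^81 mod 3727 = 3163.
Since 3163 ≠ 1, 3640 does not lie in the subgroup.

no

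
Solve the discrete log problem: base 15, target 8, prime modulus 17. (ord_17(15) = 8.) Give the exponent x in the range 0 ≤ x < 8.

7

Successive powers of 15 modulo 17:
  15^0=1  15^1=15  15^2=4  15^3=9  15^4=16  15^5=2
  15^6=13  15^7=8
So 15^7 ≡ 8 (mod 17), giving x = 7.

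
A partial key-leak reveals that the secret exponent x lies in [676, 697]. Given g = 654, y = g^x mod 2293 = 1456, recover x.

Compute 654^676 mod 2293 = 129, then multiply by 654 repeatedly:
  654^676=129  654^677=1818  654^678=1198  654^679=1579  654^680=816
  654^681=1688  654^682=1019  654^683=1456
Found 1456 at exponent 683.

683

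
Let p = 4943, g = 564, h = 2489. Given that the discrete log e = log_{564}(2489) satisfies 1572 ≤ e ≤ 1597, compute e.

Compute 564^1572 mod 4943 = 2668, then multiply by 564 repeatedly:
  564^1572=2668  564^1573=2080  564^1574=1629  564^1575=4301  564^1576=3694
  564^1577=2413  564^1578=1607  564^1579=1779  564^1580=4870  564^1581=3315
  564^1582=1206  564^1583=2993  564^1584=2489
Found 2489 at exponent 1584.

1584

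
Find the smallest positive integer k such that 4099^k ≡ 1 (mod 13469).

The order of 4099 must divide p − 1 = 13468 = 2^2 · 7 · 13 · 37.
Divisors: 1, 2, 4, 7, 13, 14, 26, 28, 37, 52, 74, 91, 148, 182, 259, 364, 481, 518, 962, 1036, 1924, 3367, 6734, 13468.
Check each in increasing order: 4099^1 ≡ 4099;  4099^2 ≡ 5958;  4099^4 ≡ 6949;  4099^7 ≡ 408;  4099^13 ≡ 8400;  4099^14 ≡ 4836;  4099^26 ≡ 9378;  4099^28 ≡ 4712;  4099^37 ≡ 5002;  4099^52 ≡ 7783;  4099^74 ≡ 8071;  4099^91 ≡ 10128;  4099^148 ≡ 4957;  4099^182 ≡ 9949;  4099^259 ≡ 2287;  4099^364 ≡ 12389;  4099^481 ≡ 11760;  4099^518 ≡ 4397;  4099^962 ≡ 11377;  4099^1036 ≡ 5594;  4099^1924 ≡ 12508;  4099^3367 ≡ 13102;  4099^6734 ≡ 13468;  4099^13468 ≡ 1.
Smallest exponent giving 1 is 13468.

13468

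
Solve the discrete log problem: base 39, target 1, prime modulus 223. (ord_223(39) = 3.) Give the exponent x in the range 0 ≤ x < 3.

0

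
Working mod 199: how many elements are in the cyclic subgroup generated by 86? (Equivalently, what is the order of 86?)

99

The order of 86 must divide p − 1 = 198 = 2 · 3^2 · 11.
Divisors: 1, 2, 3, 6, 9, 11, 18, 22, 33, 66, 99, 198.
Check each in increasing order: 86^1 ≡ 86;  86^2 ≡ 33;  86^3 ≡ 52;  86^6 ≡ 117;  86^9 ≡ 114;  86^11 ≡ 180;  86^18 ≡ 61;  86^22 ≡ 162;  86^33 ≡ 106;  86^66 ≡ 92;  86^99 ≡ 1.
Smallest exponent giving 1 is 99.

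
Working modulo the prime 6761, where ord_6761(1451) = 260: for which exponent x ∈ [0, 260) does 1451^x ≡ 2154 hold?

Baby-step giant-step with m = ceil(sqrt(260)) = 17.
Baby table (1451^j mod 6761 for j=0..16):
  0:1  1:1451  2:2730  3:6045  4:2278  5:6010  6:5581  7:5114
  8:3597  9:6516  10:2838  11:489  12:6395  13:3053  14:1448  15:5138
  16:4616
Giant step factor: 1451^(-17) ≡ 2189 (mod 6761).
Scan 2154·2189^i mod 6761 for i = 0, 1, …:
  i=0: 2154   i=1: 2689   i=2: 4151   i=3: 6516
Match at i=3, j=9: x = 3·17 + 9 = 60.

60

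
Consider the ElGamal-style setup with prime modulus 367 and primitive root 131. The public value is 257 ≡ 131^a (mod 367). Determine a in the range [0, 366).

Baby-step giant-step with m = ceil(sqrt(366)) = 20.
Baby table (131^j mod 367 for j=0..19):
  0:1  1:131  2:279  3:216  4:37  5:76  6:47  7:285
  8:268  9:243  10:271  11:269  12:7  13:183  14:118  15:44
  16:259  17:165  18:329  19:160
Giant step factor: 131^(-20) ≡ 188 (mod 367).
Scan 257·188^i mod 367 for i = 0, 1, …:
  i=0: 257   i=1: 239   i=2: 158   i=3: 344
  i=4: 80   i=5: 360   i=6: 152   i=7: 317
  i=8: 142   i=9: 272     …   i=13: 336
  i=14: 44
Match at i=14, j=15: a = 14·20 + 15 = 295.

295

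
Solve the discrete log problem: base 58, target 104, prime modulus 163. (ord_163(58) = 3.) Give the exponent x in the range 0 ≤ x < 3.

Successive powers of 58 modulo 163:
  58^0=1  58^1=58  58^2=104
So 58^2 ≡ 104 (mod 163), giving x = 2.

2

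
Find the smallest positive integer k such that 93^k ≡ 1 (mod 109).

The order of 93 must divide p − 1 = 108 = 2^2 · 3^3.
Divisors: 1, 2, 3, 4, 6, 9, 12, 18, 27, 36, 54, 108.
Check each in increasing order: 93^1 ≡ 93;  93^2 ≡ 38;  93^3 ≡ 46;  93^4 ≡ 27;  93^6 ≡ 45;  93^9 ≡ 108;  93^12 ≡ 63;  93^18 ≡ 1.
Smallest exponent giving 1 is 18.

18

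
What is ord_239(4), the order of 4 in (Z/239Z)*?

119

The order of 4 must divide p − 1 = 238 = 2 · 7 · 17.
Divisors: 1, 2, 7, 14, 17, 34, 119, 238.
Check each in increasing order: 4^1 ≡ 4;  4^2 ≡ 16;  4^7 ≡ 132;  4^14 ≡ 216;  4^17 ≡ 201;  4^34 ≡ 10;  4^119 ≡ 1.
Smallest exponent giving 1 is 119.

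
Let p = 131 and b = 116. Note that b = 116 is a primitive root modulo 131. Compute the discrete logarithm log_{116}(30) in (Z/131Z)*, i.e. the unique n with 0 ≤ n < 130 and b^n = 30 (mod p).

Baby-step giant-step with m = ceil(sqrt(130)) = 12.
Baby table (116^j mod 131 for j=0..11):
  0:1  1:116  2:94  3:31  4:59  5:32  6:44  7:126
  8:75  9:54  10:107  11:98
Giant step factor: 116^(-12) ≡ 9 (mod 131).
Scan 30·9^i mod 131 for i = 0, 1, …:
  i=0: 30   i=1: 8   i=2: 72   i=3: 124
  i=4: 68   i=5: 88   i=6: 6   i=7: 54
Match at i=7, j=9: n = 7·12 + 9 = 93.

93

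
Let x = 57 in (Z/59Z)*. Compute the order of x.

29

The order of 57 must divide p − 1 = 58 = 2 · 29.
Divisors: 1, 2, 29, 58.
Check each in increasing order: 57^1 ≡ 57;  57^2 ≡ 4;  57^29 ≡ 1.
Smallest exponent giving 1 is 29.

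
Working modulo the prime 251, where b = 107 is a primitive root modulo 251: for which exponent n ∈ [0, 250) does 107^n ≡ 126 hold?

Baby-step giant-step with m = ceil(sqrt(250)) = 16.
Baby table (107^j mod 251 for j=0..15):
  0:1  1:107  2:154  3:163  4:122  5:2  6:214  7:57
  8:75  9:244  10:4  11:177  12:114  13:150  14:237  15:8
Giant step factor: 107^(-16) ≡ 39 (mod 251).
Scan 126·39^i mod 251 for i = 0, 1, …:
  i=0: 126   i=1: 145   i=2: 133   i=3: 167
  i=4: 238   i=5: 246   i=6: 56   i=7: 176
  i=8: 87   i=9: 130     …   i=14: 206
  i=15: 2
Match at i=15, j=5: n = 15·16 + 5 = 245.

245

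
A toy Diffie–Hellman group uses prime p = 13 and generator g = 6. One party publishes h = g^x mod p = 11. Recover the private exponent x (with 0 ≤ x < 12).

11

Successive powers of 6 modulo 13:
  6^0=1  6^1=6  6^2=10  6^3=8  6^4=9  6^5=2
  6^6=12  6^7=7  6^8=3  6^9=5  6^10=4  6^11=11
So 6^11 ≡ 11 (mod 13), giving x = 11.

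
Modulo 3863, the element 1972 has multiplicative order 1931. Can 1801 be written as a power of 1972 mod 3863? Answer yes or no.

1801 ∈ ⟨1972⟩ iff 1801^1931 ≡ 1 (mod 3863), since |⟨1972⟩| = 1931.
1801^1931 mod 3863 = 3862.
Since 3862 ≠ 1, 1801 does not lie in the subgroup.

no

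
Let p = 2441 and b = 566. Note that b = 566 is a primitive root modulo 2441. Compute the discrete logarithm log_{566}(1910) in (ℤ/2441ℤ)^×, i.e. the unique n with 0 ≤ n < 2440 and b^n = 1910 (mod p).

950

Baby-step giant-step with m = ceil(sqrt(2440)) = 50.
Baby table (566^j mod 2441 for j=0..49):
  0:1  1:566  2:585  3:1575  4:485  5:1118  6:569  7:2283
  8:889  9:328  10:132  11:1482  12:1549  13:415  14:554  15:1116
  16:1878  17:1113  18:180  19:1799  20:337  21:344  22:1865  23:1078
  24:2339  25:852  26:1355  27:456  28:1791  29:691  30:546  31:1470
  32:2080  33:718  34:1182  35:178  36:667  37:1608  38:2076  39:895
  40:1283  41:1201  42:1168  43:2018  44:2241  45:1527  46:168  47:2330
  48:640  49:972
Giant step factor: 566^(-50) ≡ 840 (mod 2441).
Scan 1910·840^i mod 2441 for i = 0, 1, …:
  i=0: 1910   i=1: 663   i=2: 372   i=3: 32
  i=4: 29   i=5: 2391   i=6: 1938   i=7: 2214
  i=8: 2159   i=9: 2338     …   i=18: 927
  i=19: 1
Match at i=19, j=0: n = 19·50 + 0 = 950.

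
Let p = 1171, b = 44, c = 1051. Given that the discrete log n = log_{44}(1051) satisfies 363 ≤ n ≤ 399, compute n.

Compute 44^363 mod 1171 = 376, then multiply by 44 repeatedly:
  44^363=376  44^364=150  44^365=745  44^366=1163  44^367=819
  44^368=906  44^369=50  44^370=1029  44^371=778  44^372=273
  44^373=302  44^374=407  44^375=343  44^376=1040  44^377=91
  44^378=491  44^379=526  44^380=895  44^381=737  44^382=811
  44^383=554  44^384=956  44^385=1079  44^386=636  44^387=1051
Found 1051 at exponent 387.

387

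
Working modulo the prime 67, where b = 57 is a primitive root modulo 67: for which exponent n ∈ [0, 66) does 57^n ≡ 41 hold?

59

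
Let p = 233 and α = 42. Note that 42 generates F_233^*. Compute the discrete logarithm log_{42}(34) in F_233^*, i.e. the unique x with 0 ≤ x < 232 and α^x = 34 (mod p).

209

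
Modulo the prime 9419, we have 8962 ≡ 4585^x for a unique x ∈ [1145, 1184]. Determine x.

1170

Compute 4585^1145 mod 9419 = 7303, then multiply by 4585 repeatedly:
  4585^1145=7303  4585^1146=9129  4585^1147=7848  4585^1148=2500  4585^1149=8996
  4585^1150=859  4585^1151=1373  4585^1152=3313  4585^1153=6677  4585^1154=2295
  4585^1155=1552  4585^1156=4575  4585^1157=262  4585^1158=5057  4585^1159=6186
  4585^1160=2201  4585^1161=3836  4585^1162=2787  4585^1163=6231  4585^1164=1308
  4585^1165=6696  4585^1166=4639  4585^1167=1713  4585^1168=8078  4585^1169=2122
  4585^1170=8962
Found 8962 at exponent 1170.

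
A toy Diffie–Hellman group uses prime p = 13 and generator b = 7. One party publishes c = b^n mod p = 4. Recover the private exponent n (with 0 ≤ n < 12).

Successive powers of 7 modulo 13:
  7^0=1  7^1=7  7^2=10  7^3=5  7^4=9  7^5=11
  7^6=12  7^7=6  7^8=3  7^9=8  7^10=4
So 7^10 ≡ 4 (mod 13), giving n = 10.

10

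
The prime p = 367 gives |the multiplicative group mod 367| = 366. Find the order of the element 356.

183

The order of 356 must divide p − 1 = 366 = 2 · 3 · 61.
Divisors: 1, 2, 3, 6, 61, 122, 183, 366.
Check each in increasing order: 356^1 ≡ 356;  356^2 ≡ 121;  356^3 ≡ 137;  356^6 ≡ 52;  356^61 ≡ 83;  356^122 ≡ 283;  356^183 ≡ 1.
Smallest exponent giving 1 is 183.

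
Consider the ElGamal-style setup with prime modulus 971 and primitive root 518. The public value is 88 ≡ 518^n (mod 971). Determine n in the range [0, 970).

474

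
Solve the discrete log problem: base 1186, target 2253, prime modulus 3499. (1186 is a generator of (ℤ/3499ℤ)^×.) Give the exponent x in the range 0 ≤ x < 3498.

Baby-step giant-step with m = ceil(sqrt(3498)) = 60.
Baby table (1186^j mod 3499 for j=0..59):
  0:1  1:1186  2:3497  3:1127  4:4  5:1245  6:3491  7:1009
  8:16  9:1481  10:3467  11:537  12:64  13:2425  14:3371  15:2148
  16:256  17:2702  18:2987  19:1594  20:1024  21:311  22:1451  23:2877
  24:597  25:1244  26:2305  27:1011  28:2388  29:1477  30:2222  31:545
  32:2554  33:2409  34:1890  35:2180  36:3218  37:2638  38:562  39:1722
  40:2375  41:55  42:2248  43:3389  44:2502  45:220  46:1994  47:3059
  48:3010  49:880  50:978  51:1739  52:1543  53:21  54:413  55:3457
  56:2673  57:84  58:1652  59:3331
Giant step factor: 1186^(-60) ≡ 1274 (mod 3499).
Scan 2253·1274^i mod 3499 for i = 0, 1, …:
  i=0: 2253   i=1: 1142   i=2: 2823   i=3: 3029
  i=4: 3048   i=5: 2761   i=6: 1019   i=7: 77
  i=8: 126   i=9: 3069     …   i=41: 510
  i=42: 2425
Match at i=42, j=13: x = 42·60 + 13 = 2533.

2533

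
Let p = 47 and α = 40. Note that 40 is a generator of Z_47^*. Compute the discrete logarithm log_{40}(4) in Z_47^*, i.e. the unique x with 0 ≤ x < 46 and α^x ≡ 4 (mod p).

4

Successive powers of 40 modulo 47:
  40^0=1  40^1=40  40^2=2  40^3=33  40^4=4
So 40^4 ≡ 4 (mod 47), giving x = 4.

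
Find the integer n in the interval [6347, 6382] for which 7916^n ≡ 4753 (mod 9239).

6350

Compute 7916^6347 mod 9239 = 5505, then multiply by 7916 repeatedly:
  7916^6347=5505  7916^6348=6456  7916^6349=4787  7916^6350=4753
Found 4753 at exponent 6350.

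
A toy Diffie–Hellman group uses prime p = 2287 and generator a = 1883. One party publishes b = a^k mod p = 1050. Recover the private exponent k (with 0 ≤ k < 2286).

Baby-step giant-step with m = ceil(sqrt(2286)) = 48.
Baby table (1883^j mod 2287 for j=0..47):
  0:1  1:1883  2:839  3:1807  4:1812  5:2079  6:1700  7:1587
  8:1499  9:459  10:2098  11:885  12:1519  13:1527  14:582  15:433
  16:1167  17:1941  18:277  19:155  20:1416  21:1973  22:1071  23:1846
  24:2065  25:495  26:1276  27:1358  28:248  29:436  30:2242  31:2171
  32:1124  33:1017  34:792  35:212  36:1258  37:1769  38:1155  39:2215
  40:1644  41:1341  42:255  43:2182  44:1254  45:1098  46:86  47:1848
Giant step factor: 1883^(-48) ≡ 806 (mod 2287).
Scan 1050·806^i mod 2287 for i = 0, 1, …:
  i=0: 1050   i=1: 110   i=2: 1754   i=3: 358
  i=4: 386   i=5: 84   i=6: 1381   i=7: 1604
  i=8: 669   i=9: 1769
Match at i=9, j=37: k = 9·48 + 37 = 469.

469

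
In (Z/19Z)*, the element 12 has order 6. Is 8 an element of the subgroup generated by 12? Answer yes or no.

⟨12⟩ has order 6; its elements mod 19 are {1, 7, 8, 11, 12, 18}.
8 is in this set.

yes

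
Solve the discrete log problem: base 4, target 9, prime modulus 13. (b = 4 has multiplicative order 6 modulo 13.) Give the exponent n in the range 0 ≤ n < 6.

4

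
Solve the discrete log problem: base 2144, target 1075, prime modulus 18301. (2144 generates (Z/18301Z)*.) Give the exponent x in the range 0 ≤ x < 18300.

Baby-step giant-step with m = ceil(sqrt(18300)) = 136.
Baby table (2144^j mod 18301 for j=0..135):
  0:1  1:2144  2:3185  3:2367  4:5471  5:17184  6:2583  7:11050
  8:9706  9:1427  10:3221  11:6347  12:10325  13:10891  14:16529  15:7440
  16:11189  17:14906  18:4918  19:2816  20:16475  21:1470  22:3908  23:15195
  24:2300  25:8231  26:5100  27:8703  28:10513  29:11341  30:11376  31:13212
  32:14881  33:6221  34:14696  35:12203  36:11103  37:13532  38:5523  39:565
  40:3494  41:6027  42:1382  43:16547  44:9430  45:13616  46:2609  47:11891
  48:1011  49:8066  50:17360  51:13907  52:4279  53:5375  54:12671  55:7940
  56:3430  57:15219  58:17154  59:11467  60:7005  61:11900  62:2006  63:129
  64:2061  65:8243  66:12527  67:10321  68:2315  69:3789  70:16273  71:7606
  72:1073  73:12887  74:13519  75:14253  76:14063  77:9325  78:8108  79:15903
  80:1269  81:12188  82:15545  83:2359  84:6620  85:10005  86:1948  87:3884
  88:341  89:17365  90:6326  91:1903  92:17210  93:3424  94:2355  95:16345
  96:15566  97:10781  98:301  99:4809  100:7033  101:17029  102:17982  103:11502
  104:8841  105:13569  106:11647  107:8604  108:17869  109:7143  110:14956  111:2312
  112:15658  113:6718  114:505  115:2961  116:16238  117:5770  118:17705  119:3246
  120:5044  121:16746  122:15163  123:6896  124:16117  125:2560  126:16641  127:9655
  128:1889  129:5495  130:13737  131:5819  132:12955  133:12903  134:11221  135:10310
Giant step factor: 2144^(-136) ≡ 12807 (mod 18301).
Scan 1075·12807^i mod 18301 for i = 0, 1, …:
  i=0: 1075   i=1: 5173   i=2: 991   i=3: 9144
  i=4: 17410   i=5: 8787   i=6: 2260   i=7: 9939
  i=8: 5318   i=9: 9605     …   i=84: 10810
  i=85: 14906
Match at i=85, j=17: x = 85·136 + 17 = 11577.

11577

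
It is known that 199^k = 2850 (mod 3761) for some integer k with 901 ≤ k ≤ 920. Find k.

918

Compute 199^901 mod 3761 = 1561, then multiply by 199 repeatedly:
  199^901=1561  199^902=2237  199^903=1365  199^904=843  199^905=2273
  199^906=1007  199^907=1060  199^908=324  199^909=539  199^910=1953
  199^911=1264  199^912=3310  199^913=515  199^914=938  199^915=2373
  199^916=2102  199^917=827  199^918=2850
Found 2850 at exponent 918.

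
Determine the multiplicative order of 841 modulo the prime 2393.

1196

The order of 841 must divide p − 1 = 2392 = 2^3 · 13 · 23.
Divisors: 1, 2, 4, 8, 13, 23, 26, 46, 52, 92, 104, 184, 299, 598, 1196, 2392.
Check each in increasing order: 841^1 ≡ 841;  841^2 ≡ 1346;  841^4 ≡ 215;  841^8 ≡ 758;  841^13 ≡ 1088;  841^23 ≡ 1102;  841^26 ≡ 1602;  841^46 ≡ 1153;  841^52 ≡ 1108;  841^92 ≡ 1294;  841^104 ≡ 55;  841^184 ≡ 1729;  841^299 ≡ 1422;  841^598 ≡ 2392;  841^1196 ≡ 1.
Smallest exponent giving 1 is 1196.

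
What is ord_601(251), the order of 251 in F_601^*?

200

The order of 251 must divide p − 1 = 600 = 2^3 · 3 · 5^2.
Divisors: 1, 2, 3, 4, 5, 6, 8, 10, 12, 15, 20, 24, 25, 30, 40, 50, 60, 75, 100, 120, 150, 200, 300, 600.
Check each in increasing order: 251^1 ≡ 251;  251^2 ≡ 497;  251^3 ≡ 340;  251^4 ≡ 599;  251^5 ≡ 99;  251^6 ≡ 208;  251^8 ≡ 4;  251^10 ≡ 185;  251^12 ≡ 593;  251^15 ≡ 285;  251^20 ≡ 569;  251^24 ≡ 64;  251^25 ≡ 438;  251^30 ≡ 90;  251^40 ≡ 423;  251^50 ≡ 125;  251^60 ≡ 287;  251^75 ≡ 59;  251^100 ≡ 600;  251^120 ≡ 32;  251^150 ≡ 476;  251^200 ≡ 1.
Smallest exponent giving 1 is 200.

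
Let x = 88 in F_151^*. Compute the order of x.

75

The order of 88 must divide p − 1 = 150 = 2 · 3 · 5^2.
Divisors: 1, 2, 3, 5, 6, 10, 15, 25, 30, 50, 75, 150.
Check each in increasing order: 88^1 ≡ 88;  88^2 ≡ 43;  88^3 ≡ 9;  88^5 ≡ 85;  88^6 ≡ 81;  88^10 ≡ 128;  88^15 ≡ 8;  88^25 ≡ 118;  88^30 ≡ 64;  88^50 ≡ 32;  88^75 ≡ 1.
Smallest exponent giving 1 is 75.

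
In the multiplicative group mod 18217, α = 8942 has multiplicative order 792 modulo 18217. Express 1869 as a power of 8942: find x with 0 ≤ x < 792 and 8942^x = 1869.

244

Baby-step giant-step with m = ceil(sqrt(792)) = 29.
Baby table (8942^j mod 18217 for j=0..28):
  0:1  1:8942  2:4951  3:4532  4:10536  5:12805  6:8465  7:2395
  8:11115  9:16595  10:15025  11:3175  12:8764  13:16371  14:15887  15:5388
  16:13748  17:6300  18:7636  19:3796  20:5561  21:12269  22:6624  23:8341
  24:4824  25:16569  26:1137  27:1968  28:234
Giant step factor: 8942^(-29) ≡ 8867 (mod 18217).
Scan 1869·8867^i mod 18217 for i = 0, 1, …:
  i=0: 1869   i=1: 13170   i=2: 7420   i=3: 11553
  i=4: 6260   i=5: 221   i=6: 10388   i=7: 5244
  i=8: 8764
Match at i=8, j=12: x = 8·29 + 12 = 244.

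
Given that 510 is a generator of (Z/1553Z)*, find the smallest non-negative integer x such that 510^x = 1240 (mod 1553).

Baby-step giant-step with m = ceil(sqrt(1552)) = 40.
Baby table (510^j mod 1553 for j=0..39):
  0:1  1:510  2:749  3:1505  4:368  5:1320  6:751  7:972
  8:313  9:1224  10:1487  11:506  12:262  13:62  14:560  15:1401
  16:130  17:1074  18:1084  19:1525  20:1250  21:770  22:1344  23:567
  24:312  25:714  26:738  27:554  28:1447  29:295  30:1362  31:429
  32:1370  33:1403  34:1150  35:1019  36:988  37:708  38:784  39:719
Giant step factor: 510^(-40) ≡ 128 (mod 1553).
Scan 1240·128^i mod 1553 for i = 0, 1, …:
  i=0: 1240   i=1: 314   i=2: 1367   i=3: 1040
  i=4: 1115   i=5: 1397   i=6: 221   i=7: 334
  i=8: 821   i=9: 1037     …   i=18: 876
  i=19: 312
Match at i=19, j=24: x = 19·40 + 24 = 784.

784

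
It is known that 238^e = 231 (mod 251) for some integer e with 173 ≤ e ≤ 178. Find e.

Compute 238^173 mod 251 = 239, then multiply by 238 repeatedly:
  238^173=239  238^174=156  238^175=231
Found 231 at exponent 175.

175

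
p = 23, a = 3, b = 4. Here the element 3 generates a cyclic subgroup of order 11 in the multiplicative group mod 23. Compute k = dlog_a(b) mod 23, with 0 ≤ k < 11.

Successive powers of 3 modulo 23:
  3^0=1  3^1=3  3^2=9  3^3=4
So 3^3 ≡ 4 (mod 23), giving k = 3.

3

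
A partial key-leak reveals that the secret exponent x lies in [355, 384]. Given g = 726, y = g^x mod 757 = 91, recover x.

384

Compute 726^355 mod 757 = 454, then multiply by 726 repeatedly:
  726^355=454  726^356=309  726^357=262  726^358=205  726^359=458
  726^360=185  726^361=321  726^362=647  726^363=382  726^364=270
  726^365=714  726^366=576  726^367=312  726^368=169  726^369=60
  726^370=411  726^371=128  726^372=574  726^373=374  726^374=518
  726^375=596  726^376=449  726^377=464  726^378=756  726^379=31
  726^380=553  726^381=268  726^382=19  726^383=168  726^384=91
Found 91 at exponent 384.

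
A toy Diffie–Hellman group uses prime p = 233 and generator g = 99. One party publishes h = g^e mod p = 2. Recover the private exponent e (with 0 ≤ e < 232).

40

Baby-step giant-step with m = ceil(sqrt(232)) = 16.
Baby table (99^j mod 233 for j=0..15):
  0:1  1:99  2:15  3:87  4:225  5:140  6:113  7:3
  8:64  9:45  10:28  11:209  12:187  13:106  14:9  15:192
Giant step factor: 99^(-16) ≡ 126 (mod 233).
Scan 2·126^i mod 233 for i = 0, 1, …:
  i=0: 2   i=1: 19   i=2: 64
Match at i=2, j=8: e = 2·16 + 8 = 40.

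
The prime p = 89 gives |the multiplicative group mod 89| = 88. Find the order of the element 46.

88

The order of 46 must divide p − 1 = 88 = 2^3 · 11.
Divisors: 1, 2, 4, 8, 11, 22, 44, 88.
Check each in increasing order: 46^1 ≡ 46;  46^2 ≡ 69;  46^4 ≡ 44;  46^8 ≡ 67;  46^11 ≡ 37;  46^22 ≡ 34;  46^44 ≡ 88;  46^88 ≡ 1.
Smallest exponent giving 1 is 88.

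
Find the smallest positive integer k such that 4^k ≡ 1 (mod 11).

The order of 4 must divide p − 1 = 10 = 2 · 5.
Divisors: 1, 2, 5, 10.
Check each in increasing order: 4^1 ≡ 4;  4^2 ≡ 5;  4^5 ≡ 1.
Smallest exponent giving 1 is 5.

5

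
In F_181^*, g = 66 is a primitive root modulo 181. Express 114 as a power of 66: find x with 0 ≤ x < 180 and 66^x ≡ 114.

168

Baby-step giant-step with m = ceil(sqrt(180)) = 14.
Baby table (66^j mod 181 for j=0..13):
  0:1  1:66  2:12  3:68  4:144  5:92  6:99  7:18
  8:102  9:35  10:138  11:58  12:27  13:153
Giant step factor: 66^(-14) ≡ 100 (mod 181).
Scan 114·100^i mod 181 for i = 0, 1, …:
  i=0: 114   i=1: 178   i=2: 62   i=3: 46
  i=4: 75   i=5: 79   i=6: 117   i=7: 116
  i=8: 16   i=9: 152   i=10: 177   i=11: 143
  i=12: 1
Match at i=12, j=0: x = 12·14 + 0 = 168.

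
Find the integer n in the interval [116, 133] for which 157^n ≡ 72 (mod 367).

Compute 157^116 mod 367 = 345, then multiply by 157 repeatedly:
  157^116=345  157^117=216  157^118=148  157^119=115  157^120=72
Found 72 at exponent 120.

120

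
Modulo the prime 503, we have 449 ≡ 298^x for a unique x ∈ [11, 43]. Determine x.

39

Compute 298^11 mod 503 = 496, then multiply by 298 repeatedly:
  298^11=496  298^12=429  298^13=80  298^14=199  298^15=451
  298^16=97  298^17=235  298^18=113  298^19=476  298^20=2
  298^21=93  298^22=49  298^23=15  298^24=446  298^25=116
  298^26=364  298^27=327  298^28=367  298^29=215  298^30=189
  298^31=489  298^32=355  298^33=160  298^34=398  298^35=399
  298^36=194  298^37=470  298^38=226  298^39=449
Found 449 at exponent 39.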